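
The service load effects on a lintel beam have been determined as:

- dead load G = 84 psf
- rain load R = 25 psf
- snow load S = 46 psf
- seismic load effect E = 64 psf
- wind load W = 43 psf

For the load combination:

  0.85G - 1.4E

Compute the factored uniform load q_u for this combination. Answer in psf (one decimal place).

-18.2 psf

0.85(84) - 1.4(64) = 71.4 - 89.6 = -18.2
q_u = -18.2 psf.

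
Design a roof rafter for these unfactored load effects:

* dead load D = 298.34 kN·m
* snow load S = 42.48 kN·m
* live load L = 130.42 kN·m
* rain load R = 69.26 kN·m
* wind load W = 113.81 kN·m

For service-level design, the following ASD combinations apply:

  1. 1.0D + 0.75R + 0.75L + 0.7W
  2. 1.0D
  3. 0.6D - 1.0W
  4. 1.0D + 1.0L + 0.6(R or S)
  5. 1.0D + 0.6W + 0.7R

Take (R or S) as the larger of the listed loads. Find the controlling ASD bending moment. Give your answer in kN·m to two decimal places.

527.77 kN·m

(R or S) → R = 69.26 kN·m.
1. 1.0(298.34) + 0.75(69.26) + 0.75(130.42) + 0.7(113.81) = 527.77
2. 1.0(298.34) = 298.34
3. 0.6(298.34) - 1.0(113.81) = 65.19
4. 1.0(298.34) + 1.0(130.42) + 0.6(69.26) = 470.32
5. 1.0(298.34) + 0.6(113.81) + 0.7(69.26) = 415.11
Maximum is from combination 1.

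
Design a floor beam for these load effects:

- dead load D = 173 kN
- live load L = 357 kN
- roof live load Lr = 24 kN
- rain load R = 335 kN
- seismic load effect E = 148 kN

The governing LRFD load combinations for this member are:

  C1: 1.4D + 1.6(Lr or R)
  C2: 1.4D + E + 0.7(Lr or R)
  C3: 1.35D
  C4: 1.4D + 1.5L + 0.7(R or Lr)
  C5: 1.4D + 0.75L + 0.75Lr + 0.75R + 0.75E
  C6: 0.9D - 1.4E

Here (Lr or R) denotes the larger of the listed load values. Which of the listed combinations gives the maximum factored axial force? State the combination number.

Combination 4

(Lr or R) → R = 335 kN; (R or Lr) → R = 335 kN.
C1: 1.4(173) + 1.6(335) = 778.20
C2: 1.4(173) + 1.0(148) + 0.7(335) = 624.70
C3: 1.35(173) = 233.55
C4: 1.4(173) + 1.5(357) + 0.7(335) = 1012.20
C5: 1.4(173) + 0.75(357) + 0.75(24) + 0.75(335) + 0.75(148) = 890.20
C6: 0.9(173) - 1.4(148) = -51.50
The largest value is 1012.20 kN from combination 4.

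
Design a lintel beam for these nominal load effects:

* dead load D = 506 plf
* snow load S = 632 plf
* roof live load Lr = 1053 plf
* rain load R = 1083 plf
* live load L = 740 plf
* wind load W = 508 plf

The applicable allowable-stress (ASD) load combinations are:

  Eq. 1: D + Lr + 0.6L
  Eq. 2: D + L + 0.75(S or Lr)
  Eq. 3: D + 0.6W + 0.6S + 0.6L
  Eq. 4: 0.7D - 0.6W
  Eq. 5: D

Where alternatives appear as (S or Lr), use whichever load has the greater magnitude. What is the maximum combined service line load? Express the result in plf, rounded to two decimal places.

(S or Lr) → Lr = 1053 plf.
Eq. 1: 1.0(506) + 1.0(1053) + 0.6(740) = 2003.00
Eq. 2: 1.0(506) + 1.0(740) + 0.75(1053) = 2035.75
Eq. 3: 1.0(506) + 0.6(508) + 0.6(632) + 0.6(740) = 1634.00
Eq. 4: 0.7(506) - 0.6(508) = 49.40
Eq. 5: 1.0(506) = 506.00
Combination 2 governs: w = 2035.75 plf.

2035.75 plf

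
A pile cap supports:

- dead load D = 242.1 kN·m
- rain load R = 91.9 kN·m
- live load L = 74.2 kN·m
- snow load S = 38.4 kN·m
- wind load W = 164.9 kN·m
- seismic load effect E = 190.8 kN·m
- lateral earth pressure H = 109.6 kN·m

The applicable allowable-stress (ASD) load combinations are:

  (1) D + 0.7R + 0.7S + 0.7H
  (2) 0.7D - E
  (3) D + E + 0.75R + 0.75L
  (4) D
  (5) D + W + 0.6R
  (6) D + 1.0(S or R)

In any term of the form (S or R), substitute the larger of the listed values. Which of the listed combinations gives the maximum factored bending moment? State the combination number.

Combination 3

(S or R) → R = 91.9 kN·m.
(1) 1.0(242.1) + 0.7(91.9) + 0.7(38.4) + 0.7(109.6) = 242.10 + 64.33 + 26.88 + 76.72 = 410.03
(2) 0.7(242.1) - 1.0(190.8) = 169.47 - 190.80 = -21.33
(3) 1.0(242.1) + 1.0(190.8) + 0.75(91.9) + 0.75(74.2) = 242.10 + 190.80 + 68.93 + 55.65 = 557.48
(4) 1.0(242.1) = 242.10
(5) 1.0(242.1) + 1.0(164.9) + 0.6(91.9) = 242.10 + 164.90 + 55.14 = 462.14
(6) 1.0(242.1) + 1.0(91.9) = 242.10 + 91.90 = 334.00
The largest value is 557.48 kN·m from combination 3.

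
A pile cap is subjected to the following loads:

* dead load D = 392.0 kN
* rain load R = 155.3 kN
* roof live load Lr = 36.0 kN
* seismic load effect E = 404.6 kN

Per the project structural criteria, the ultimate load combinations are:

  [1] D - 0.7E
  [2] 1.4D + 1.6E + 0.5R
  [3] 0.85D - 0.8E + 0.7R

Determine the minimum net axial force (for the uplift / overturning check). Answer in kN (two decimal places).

[1] 1.0(392.0) - 0.7(404.6) = 392.00 - 283.22 = 108.78
[2] 1.4(392.0) + 1.6(404.6) + 0.5(155.3) = 548.80 + 647.36 + 77.65 = 1273.81
[3] 0.85(392.0) - 0.8(404.6) + 0.7(155.3) = 333.20 - 323.68 + 108.71 = 118.23
Combination 1 gives the minimum: 108.78 kN.

108.78 kN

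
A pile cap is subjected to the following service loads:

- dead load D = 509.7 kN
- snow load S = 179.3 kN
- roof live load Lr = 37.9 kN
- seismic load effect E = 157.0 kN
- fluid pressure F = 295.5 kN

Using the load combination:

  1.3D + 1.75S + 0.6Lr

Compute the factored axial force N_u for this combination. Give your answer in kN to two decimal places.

1.3(509.7) + 1.75(179.3) + 0.6(37.9) = 662.61 + 313.78 + 22.74 = 999.13
N_u = 999.13 kN.

999.13 kN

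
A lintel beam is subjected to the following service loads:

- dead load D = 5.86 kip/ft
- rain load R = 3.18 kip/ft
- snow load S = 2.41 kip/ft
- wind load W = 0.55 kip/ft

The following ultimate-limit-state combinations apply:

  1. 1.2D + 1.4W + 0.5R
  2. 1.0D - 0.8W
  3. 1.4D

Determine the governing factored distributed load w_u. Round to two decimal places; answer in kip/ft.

1. 1.2(5.86) + 1.4(0.55) + 0.5(3.18) = 7.03 + 0.77 + 1.59 = 9.39
2. 1.0(5.86) - 0.8(0.55) = 5.86 - 0.44 = 5.42
3. 1.4(5.86) = 8.20
Maximum is from combination 1.

9.39 kip/ft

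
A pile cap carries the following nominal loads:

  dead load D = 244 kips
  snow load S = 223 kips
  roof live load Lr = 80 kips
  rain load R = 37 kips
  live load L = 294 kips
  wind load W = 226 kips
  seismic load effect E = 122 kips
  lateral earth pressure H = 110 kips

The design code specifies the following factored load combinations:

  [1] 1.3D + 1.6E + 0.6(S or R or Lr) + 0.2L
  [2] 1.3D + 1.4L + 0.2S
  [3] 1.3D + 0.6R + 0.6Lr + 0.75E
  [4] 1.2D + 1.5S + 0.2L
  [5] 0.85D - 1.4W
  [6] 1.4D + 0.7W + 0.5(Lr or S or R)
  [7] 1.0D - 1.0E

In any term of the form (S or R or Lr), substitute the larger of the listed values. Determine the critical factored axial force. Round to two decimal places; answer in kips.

773.40 kips

(S or R or Lr) → S = 223 kips; (Lr or S or R) → S = 223 kips.
[1] 1.3(244) + 1.6(122) + 0.6(223) + 0.2(294) = 317.20 + 195.20 + 133.80 + 58.80 = 705.00
[2] 1.3(244) + 1.4(294) + 0.2(223) = 317.20 + 411.60 + 44.60 = 773.40
[3] 1.3(244) + 0.6(37) + 0.6(80) + 0.75(122) = 317.20 + 22.20 + 48.00 + 91.50 = 478.90
[4] 1.2(244) + 1.5(223) + 0.2(294) = 292.80 + 334.50 + 58.80 = 686.10
[5] 0.85(244) - 1.4(226) = 207.40 - 316.40 = -109.00
[6] 1.4(244) + 0.7(226) + 0.5(223) = 341.60 + 158.20 + 111.50 = 611.30
[7] 1.0(244) - 1.0(122) = 244.00 - 122.00 = 122.00
Combination 2 governs: P_u = 773.40 kips.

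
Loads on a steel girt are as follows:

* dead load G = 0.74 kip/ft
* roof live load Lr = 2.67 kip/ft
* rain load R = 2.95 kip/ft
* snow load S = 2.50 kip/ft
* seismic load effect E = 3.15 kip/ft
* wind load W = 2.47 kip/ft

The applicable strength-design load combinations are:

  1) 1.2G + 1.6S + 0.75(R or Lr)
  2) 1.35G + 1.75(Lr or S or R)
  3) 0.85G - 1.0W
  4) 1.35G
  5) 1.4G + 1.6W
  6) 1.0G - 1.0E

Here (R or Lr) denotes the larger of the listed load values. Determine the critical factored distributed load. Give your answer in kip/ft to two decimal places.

7.10 kip/ft

(R or Lr) → R = 2.95 kip/ft; (Lr or S or R) → R = 2.95 kip/ft.
1) 1.2(0.74) + 1.6(2.50) + 0.75(2.95) = 0.89 + 4.00 + 2.21 = 7.10
2) 1.35(0.74) + 1.75(2.95) = 1.00 + 5.16 = 6.16
3) 0.85(0.74) - 1.0(2.47) = 0.63 - 2.47 = -1.84
4) 1.35(0.74) = 1.00
5) 1.4(0.74) + 1.6(2.47) = 1.04 + 3.95 = 4.99
6) 1.0(0.74) - 1.0(3.15) = 0.74 - 3.15 = -2.41
Combination 1 governs: w_u = 7.10 kip/ft.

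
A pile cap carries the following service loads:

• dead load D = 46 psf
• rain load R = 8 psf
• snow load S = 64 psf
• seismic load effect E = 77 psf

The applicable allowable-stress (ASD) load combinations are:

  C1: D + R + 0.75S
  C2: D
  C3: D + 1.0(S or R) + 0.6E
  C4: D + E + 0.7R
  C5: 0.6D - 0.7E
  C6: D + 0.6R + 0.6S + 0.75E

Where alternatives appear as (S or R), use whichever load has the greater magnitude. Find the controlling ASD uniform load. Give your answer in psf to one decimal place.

(S or R) → S = 64 psf.
C1: 1.0(46) + 1.0(8) + 0.75(64) = 46.0 + 8.0 + 48.0 = 102.0
C2: 1.0(46) = 46.0
C3: 1.0(46) + 1.0(64) + 0.6(77) = 46.0 + 64.0 + 46.2 = 156.2
C4: 1.0(46) + 1.0(77) + 0.7(8) = 46.0 + 77.0 + 5.6 = 128.6
C5: 0.6(46) - 0.7(77) = 27.6 - 53.9 = -26.3
C6: 1.0(46) + 0.6(8) + 0.6(64) + 0.75(77) = 46.0 + 4.8 + 38.4 + 57.8 = 147.0
Maximum is from combination 3.

156.2 psf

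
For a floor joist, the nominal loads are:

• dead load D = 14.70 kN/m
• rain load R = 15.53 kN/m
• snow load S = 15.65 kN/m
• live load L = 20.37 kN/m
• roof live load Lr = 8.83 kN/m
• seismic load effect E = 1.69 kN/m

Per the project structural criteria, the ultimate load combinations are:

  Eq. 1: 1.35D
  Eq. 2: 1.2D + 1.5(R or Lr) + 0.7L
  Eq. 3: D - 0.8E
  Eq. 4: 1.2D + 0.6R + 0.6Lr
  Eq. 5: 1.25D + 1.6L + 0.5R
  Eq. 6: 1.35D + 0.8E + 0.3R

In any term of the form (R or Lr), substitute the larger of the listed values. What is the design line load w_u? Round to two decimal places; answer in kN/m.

58.73 kN/m

(R or Lr) → R = 15.53 kN/m.
Eq. 1: 1.35(14.70) = 19.85
Eq. 2: 1.2(14.70) + 1.5(15.53) + 0.7(20.37) = 55.19
Eq. 3: 1.0(14.70) - 0.8(1.69) = 13.35
Eq. 4: 1.2(14.70) + 0.6(15.53) + 0.6(8.83) = 32.26
Eq. 5: 1.25(14.70) + 1.6(20.37) + 0.5(15.53) = 58.73
Eq. 6: 1.35(14.70) + 0.8(1.69) + 0.3(15.53) = 25.86
Combination 5 governs: w_u = 58.73 kN/m.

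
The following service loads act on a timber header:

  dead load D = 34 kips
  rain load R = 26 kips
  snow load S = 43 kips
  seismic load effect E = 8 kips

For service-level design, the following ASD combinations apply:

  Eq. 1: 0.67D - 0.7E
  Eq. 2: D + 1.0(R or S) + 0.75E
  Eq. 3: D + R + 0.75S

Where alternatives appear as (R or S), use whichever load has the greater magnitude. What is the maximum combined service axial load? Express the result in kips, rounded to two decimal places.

(R or S) → S = 43 kips.
Eq. 1: 0.67(34) - 0.7(8) = 22.78 - 5.60 = 17.18
Eq. 2: 1.0(34) + 1.0(43) + 0.75(8) = 34.00 + 43.00 + 6.00 = 83.00
Eq. 3: 1.0(34) + 1.0(26) + 0.75(43) = 34.00 + 26.00 + 32.25 = 92.25
Maximum is from combination 3.

92.25 kips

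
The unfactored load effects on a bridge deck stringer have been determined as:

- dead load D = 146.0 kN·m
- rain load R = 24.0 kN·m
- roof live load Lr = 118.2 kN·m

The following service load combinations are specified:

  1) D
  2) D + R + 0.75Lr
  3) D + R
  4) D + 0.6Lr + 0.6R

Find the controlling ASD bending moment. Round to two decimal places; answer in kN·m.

1) 1.0(146.0) = 146.00
2) 1.0(146.0) + 1.0(24.0) + 0.75(118.2) = 258.65
3) 1.0(146.0) + 1.0(24.0) = 170.00
4) 1.0(146.0) + 0.6(118.2) + 0.6(24.0) = 231.32
Maximum is from combination 2.

258.65 kN·m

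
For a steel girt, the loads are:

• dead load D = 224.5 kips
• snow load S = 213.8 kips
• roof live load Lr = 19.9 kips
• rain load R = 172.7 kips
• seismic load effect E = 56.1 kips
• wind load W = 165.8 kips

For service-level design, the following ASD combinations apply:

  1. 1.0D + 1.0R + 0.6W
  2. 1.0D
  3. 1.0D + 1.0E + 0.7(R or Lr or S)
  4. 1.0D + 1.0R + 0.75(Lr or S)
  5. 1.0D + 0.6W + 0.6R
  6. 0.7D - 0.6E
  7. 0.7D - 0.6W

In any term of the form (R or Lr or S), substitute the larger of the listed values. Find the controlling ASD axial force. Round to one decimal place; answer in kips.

(R or Lr or S) → S = 213.8 kips; (Lr or S) → S = 213.8 kips.
1. 1.0(224.5) + 1.0(172.7) + 0.6(165.8) = 224.5 + 172.7 + 99.5 = 496.7
2. 1.0(224.5) = 224.5
3. 1.0(224.5) + 1.0(56.1) + 0.7(213.8) = 224.5 + 56.1 + 149.7 = 430.3
4. 1.0(224.5) + 1.0(172.7) + 0.75(213.8) = 224.5 + 172.7 + 160.4 = 557.6
5. 1.0(224.5) + 0.6(165.8) + 0.6(172.7) = 224.5 + 99.5 + 103.6 = 427.6
6. 0.7(224.5) - 0.6(56.1) = 157.2 - 33.7 = 123.5
7. 0.7(224.5) - 0.6(165.8) = 157.2 - 99.5 = 57.7
Combination 4 governs: P = 557.6 kips.

557.6 kips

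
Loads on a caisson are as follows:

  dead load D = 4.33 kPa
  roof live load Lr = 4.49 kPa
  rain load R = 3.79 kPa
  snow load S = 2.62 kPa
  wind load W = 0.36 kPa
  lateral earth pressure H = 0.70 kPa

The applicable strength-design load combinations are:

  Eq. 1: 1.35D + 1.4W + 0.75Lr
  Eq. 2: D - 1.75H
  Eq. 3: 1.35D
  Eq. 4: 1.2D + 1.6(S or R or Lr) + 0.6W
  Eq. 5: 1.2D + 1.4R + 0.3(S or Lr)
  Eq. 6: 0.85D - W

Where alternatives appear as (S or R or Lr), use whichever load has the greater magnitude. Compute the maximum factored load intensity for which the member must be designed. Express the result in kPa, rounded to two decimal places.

(S or R or Lr) → Lr = 4.49 kPa; (S or Lr) → Lr = 4.49 kPa.
Eq. 1: 1.35(4.33) + 1.4(0.36) + 0.75(4.49) = 5.85 + 0.50 + 3.37 = 9.72
Eq. 2: 1.0(4.33) - 1.75(0.70) = 3.11
Eq. 3: 1.35(4.33) = 5.85
Eq. 4: 1.2(4.33) + 1.6(4.49) + 0.6(0.36) = 5.20 + 7.18 + 0.22 = 12.60
Eq. 5: 1.2(4.33) + 1.4(3.79) + 0.3(4.49) = 11.85
Eq. 6: 0.85(4.33) - 1.0(0.36) = 3.68 - 0.36 = 3.32
Combination 4 governs: q_u = 12.60 kPa.

12.60 kPa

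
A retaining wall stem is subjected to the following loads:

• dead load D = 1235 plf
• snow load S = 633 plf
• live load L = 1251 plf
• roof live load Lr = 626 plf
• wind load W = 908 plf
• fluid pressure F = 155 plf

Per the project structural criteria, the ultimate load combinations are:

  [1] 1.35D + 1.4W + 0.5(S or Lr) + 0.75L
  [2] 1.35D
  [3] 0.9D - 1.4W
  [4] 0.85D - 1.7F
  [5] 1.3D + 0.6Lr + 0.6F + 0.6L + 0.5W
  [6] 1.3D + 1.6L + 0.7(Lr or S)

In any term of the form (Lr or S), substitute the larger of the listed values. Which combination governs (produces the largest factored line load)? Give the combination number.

(S or Lr) → S = 633 plf; (Lr or S) → S = 633 plf.
[1] 1.35(1235) + 1.4(908) + 0.5(633) + 0.75(1251) = 4193.20
[2] 1.35(1235) = 1667.25
[3] 0.9(1235) - 1.4(908) = -159.70
[4] 0.85(1235) - 1.7(155) = 786.25
[5] 1.3(1235) + 0.6(626) + 0.6(155) + 0.6(1251) + 0.5(908) = 3278.70
[6] 1.3(1235) + 1.6(1251) + 0.7(633) = 4050.20
The largest value is 4193.20 plf from combination 1.

Combination 1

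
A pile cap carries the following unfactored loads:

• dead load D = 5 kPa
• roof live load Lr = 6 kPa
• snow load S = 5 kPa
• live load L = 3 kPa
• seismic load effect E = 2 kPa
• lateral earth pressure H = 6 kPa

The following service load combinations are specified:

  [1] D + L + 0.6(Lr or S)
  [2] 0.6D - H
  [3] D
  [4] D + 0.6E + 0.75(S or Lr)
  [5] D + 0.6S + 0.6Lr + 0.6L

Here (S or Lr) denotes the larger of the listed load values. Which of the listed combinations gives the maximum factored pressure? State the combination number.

(Lr or S) → Lr = 6 kPa; (S or Lr) → Lr = 6 kPa.
[1] 1.0(5) + 1.0(3) + 0.6(6) = 11.60
[2] 0.6(5) - 1.0(6) = -3.00
[3] 1.0(5) = 5.00
[4] 1.0(5) + 0.6(2) + 0.75(6) = 10.70
[5] 1.0(5) + 0.6(5) + 0.6(6) + 0.6(3) = 13.40
The largest value is 13.40 kPa from combination 5.

Combination 5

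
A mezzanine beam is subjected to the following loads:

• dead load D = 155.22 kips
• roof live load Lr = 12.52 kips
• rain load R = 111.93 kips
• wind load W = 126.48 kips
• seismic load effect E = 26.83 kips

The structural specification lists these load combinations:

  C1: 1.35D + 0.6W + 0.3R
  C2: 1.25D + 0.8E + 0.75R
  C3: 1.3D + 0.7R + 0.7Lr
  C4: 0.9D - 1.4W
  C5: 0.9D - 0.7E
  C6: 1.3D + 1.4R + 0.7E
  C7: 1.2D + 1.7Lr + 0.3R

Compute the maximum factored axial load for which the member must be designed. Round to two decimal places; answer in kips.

377.27 kips

C1: 1.35(155.22) + 0.6(126.48) + 0.3(111.93) = 319.01
C2: 1.25(155.22) + 0.8(26.83) + 0.75(111.93) = 299.44
C3: 1.3(155.22) + 0.7(111.93) + 0.7(12.52) = 288.90
C4: 0.9(155.22) - 1.4(126.48) = -37.37
C5: 0.9(155.22) - 0.7(26.83) = 120.92
C6: 1.3(155.22) + 1.4(111.93) + 0.7(26.83) = 377.27
C7: 1.2(155.22) + 1.7(12.52) + 0.3(111.93) = 241.13
Maximum is from combination 6.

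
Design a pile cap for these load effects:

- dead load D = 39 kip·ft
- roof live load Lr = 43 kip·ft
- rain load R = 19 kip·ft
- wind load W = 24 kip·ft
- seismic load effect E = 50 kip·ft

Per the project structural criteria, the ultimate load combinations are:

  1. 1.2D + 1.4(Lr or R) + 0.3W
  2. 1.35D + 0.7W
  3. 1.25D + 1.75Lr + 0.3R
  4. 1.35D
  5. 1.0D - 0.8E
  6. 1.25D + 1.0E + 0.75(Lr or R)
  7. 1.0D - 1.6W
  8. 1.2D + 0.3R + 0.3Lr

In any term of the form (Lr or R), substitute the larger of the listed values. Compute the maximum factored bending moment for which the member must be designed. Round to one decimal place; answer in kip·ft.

(Lr or R) → Lr = 43 kip·ft.
1. 1.2(39) + 1.4(43) + 0.3(24) = 46.8 + 60.2 + 7.2 = 114.2
2. 1.35(39) + 0.7(24) = 52.7 + 16.8 = 69.5
3. 1.25(39) + 1.75(43) + 0.3(19) = 129.7
4. 1.35(39) = 52.7
5. 1.0(39) - 0.8(50) = 39.0 - 40.0 = -1.0
6. 1.25(39) + 1.0(50) + 0.75(43) = 131.0
7. 1.0(39) - 1.6(24) = 39.0 - 38.4 = 0.6
8. 1.2(39) + 0.3(19) + 0.3(43) = 46.8 + 5.7 + 12.9 = 65.4
The controlling combination is 6, giving 131.0 kip·ft.

131.0 kip·ft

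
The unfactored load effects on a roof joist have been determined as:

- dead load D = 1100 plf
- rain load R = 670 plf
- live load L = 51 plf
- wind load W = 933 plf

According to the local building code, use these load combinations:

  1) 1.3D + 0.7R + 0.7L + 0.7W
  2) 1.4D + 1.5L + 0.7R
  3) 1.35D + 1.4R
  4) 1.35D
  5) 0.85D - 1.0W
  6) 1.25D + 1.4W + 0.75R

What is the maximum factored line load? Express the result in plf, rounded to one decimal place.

1) 1.3(1100) + 0.7(670) + 0.7(51) + 0.7(933) = 2587.8
2) 1.4(1100) + 1.5(51) + 0.7(670) = 2085.5
3) 1.35(1100) + 1.4(670) = 2423.0
4) 1.35(1100) = 1485.0
5) 0.85(1100) - 1.0(933) = 2.0
6) 1.25(1100) + 1.4(933) + 0.75(670) = 3183.7
Maximum is from combination 6.

3183.7 plf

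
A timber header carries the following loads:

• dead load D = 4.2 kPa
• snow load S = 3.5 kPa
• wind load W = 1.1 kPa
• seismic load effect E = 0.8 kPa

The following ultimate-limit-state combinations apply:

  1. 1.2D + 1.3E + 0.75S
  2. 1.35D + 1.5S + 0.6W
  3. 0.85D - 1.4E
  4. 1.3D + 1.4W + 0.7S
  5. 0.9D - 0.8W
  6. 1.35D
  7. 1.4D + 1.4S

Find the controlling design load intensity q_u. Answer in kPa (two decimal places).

11.58 kPa

1. 1.2(4.2) + 1.3(0.8) + 0.75(3.5) = 8.71
2. 1.35(4.2) + 1.5(3.5) + 0.6(1.1) = 11.58
3. 0.85(4.2) - 1.4(0.8) = 2.45
4. 1.3(4.2) + 1.4(1.1) + 0.7(3.5) = 9.45
5. 0.9(4.2) - 0.8(1.1) = 2.90
6. 1.35(4.2) = 5.67
7. 1.4(4.2) + 1.4(3.5) = 10.78
Combination 2 governs: q_u = 11.58 kPa.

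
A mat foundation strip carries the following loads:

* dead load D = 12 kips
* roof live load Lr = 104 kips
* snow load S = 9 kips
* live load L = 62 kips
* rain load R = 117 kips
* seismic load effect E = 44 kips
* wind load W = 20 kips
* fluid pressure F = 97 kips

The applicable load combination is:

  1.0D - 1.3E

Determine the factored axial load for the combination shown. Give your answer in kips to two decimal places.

-45.20 kips

1.0(12) - 1.3(44) = 12.00 - 57.20 = -45.20
P_u = -45.20 kips.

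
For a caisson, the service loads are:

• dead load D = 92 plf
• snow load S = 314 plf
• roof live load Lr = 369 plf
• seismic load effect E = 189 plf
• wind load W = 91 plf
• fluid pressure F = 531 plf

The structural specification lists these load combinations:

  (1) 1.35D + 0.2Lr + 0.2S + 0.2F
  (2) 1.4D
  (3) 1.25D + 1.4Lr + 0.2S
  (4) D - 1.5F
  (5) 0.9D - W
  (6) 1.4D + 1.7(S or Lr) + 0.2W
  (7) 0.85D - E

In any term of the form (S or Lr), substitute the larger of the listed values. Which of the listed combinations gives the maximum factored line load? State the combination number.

(S or Lr) → Lr = 369 plf.
(1) 1.35(92) + 0.2(369) + 0.2(314) + 0.2(531) = 124.20 + 73.80 + 62.80 + 106.20 = 367.00
(2) 1.4(92) = 128.80
(3) 1.25(92) + 1.4(369) + 0.2(314) = 115.00 + 516.60 + 62.80 = 694.40
(4) 1.0(92) - 1.5(531) = 92.00 - 796.50 = -704.50
(5) 0.9(92) - 1.0(91) = 82.80 - 91.00 = -8.20
(6) 1.4(92) + 1.7(369) + 0.2(91) = 128.80 + 627.30 + 18.20 = 774.30
(7) 0.85(92) - 1.0(189) = 78.20 - 189.00 = -110.80
The largest value is 774.30 plf from combination 6.

Combination 6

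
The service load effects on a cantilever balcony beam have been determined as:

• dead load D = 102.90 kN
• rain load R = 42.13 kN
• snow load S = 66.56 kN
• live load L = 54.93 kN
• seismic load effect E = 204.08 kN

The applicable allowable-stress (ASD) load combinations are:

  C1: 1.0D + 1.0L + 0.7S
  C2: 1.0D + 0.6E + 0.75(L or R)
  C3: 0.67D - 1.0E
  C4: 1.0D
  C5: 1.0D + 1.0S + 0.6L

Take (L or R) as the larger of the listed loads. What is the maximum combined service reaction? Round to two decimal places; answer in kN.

(L or R) → L = 54.93 kN.
C1: 1.0(102.90) + 1.0(54.93) + 0.7(66.56) = 204.42
C2: 1.0(102.90) + 0.6(204.08) + 0.75(54.93) = 266.55
C3: 0.67(102.90) - 1.0(204.08) = -135.14
C4: 1.0(102.90) = 102.90
C5: 1.0(102.90) + 1.0(66.56) + 0.6(54.93) = 202.42
The controlling combination is 2, giving 266.55 kN.

266.55 kN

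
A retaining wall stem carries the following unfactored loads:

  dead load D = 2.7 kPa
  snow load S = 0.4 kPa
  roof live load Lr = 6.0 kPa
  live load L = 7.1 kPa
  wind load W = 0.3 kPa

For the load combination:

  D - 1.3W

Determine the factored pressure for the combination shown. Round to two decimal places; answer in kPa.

1.0(2.7) - 1.3(0.3) = 2.70 - 0.39 = 2.31
p_u = 2.31 kPa.

2.31 kPa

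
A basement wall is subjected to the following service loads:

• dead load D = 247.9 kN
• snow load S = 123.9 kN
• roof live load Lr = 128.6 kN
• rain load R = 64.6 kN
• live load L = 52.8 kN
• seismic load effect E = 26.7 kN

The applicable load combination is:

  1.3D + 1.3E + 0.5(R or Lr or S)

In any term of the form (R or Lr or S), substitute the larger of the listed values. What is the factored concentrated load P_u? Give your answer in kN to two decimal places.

(R or Lr or S) → Lr = 128.6 kN.
1.3(247.9) + 1.3(26.7) + 0.5(128.6) = 421.28
P_u = 421.28 kN.

421.28 kN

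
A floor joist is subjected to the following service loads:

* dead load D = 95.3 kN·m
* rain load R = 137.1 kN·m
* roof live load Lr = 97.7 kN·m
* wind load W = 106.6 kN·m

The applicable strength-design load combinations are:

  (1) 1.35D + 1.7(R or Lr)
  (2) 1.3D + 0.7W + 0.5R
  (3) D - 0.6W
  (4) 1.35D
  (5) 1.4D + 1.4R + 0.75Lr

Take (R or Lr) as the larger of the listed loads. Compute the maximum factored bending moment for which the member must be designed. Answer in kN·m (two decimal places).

398.64 kN·m

(R or Lr) → R = 137.1 kN·m.
(1) 1.35(95.3) + 1.7(137.1) = 128.66 + 233.07 = 361.73
(2) 1.3(95.3) + 0.7(106.6) + 0.5(137.1) = 123.89 + 74.62 + 68.55 = 267.06
(3) 1.0(95.3) - 0.6(106.6) = 95.30 - 63.96 = 31.34
(4) 1.35(95.3) = 128.66
(5) 1.4(95.3) + 1.4(137.1) + 0.75(97.7) = 133.42 + 191.94 + 73.28 = 398.64
Combination 5 governs: M_u = 398.64 kN·m.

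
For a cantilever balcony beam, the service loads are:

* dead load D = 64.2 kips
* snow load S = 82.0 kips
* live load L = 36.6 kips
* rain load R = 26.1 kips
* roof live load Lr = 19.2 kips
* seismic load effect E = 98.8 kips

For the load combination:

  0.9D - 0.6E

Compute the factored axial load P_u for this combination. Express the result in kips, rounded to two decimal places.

-1.50 kips

0.9(64.2) - 0.6(98.8) = 57.78 - 59.28 = -1.50
P_u = -1.50 kips.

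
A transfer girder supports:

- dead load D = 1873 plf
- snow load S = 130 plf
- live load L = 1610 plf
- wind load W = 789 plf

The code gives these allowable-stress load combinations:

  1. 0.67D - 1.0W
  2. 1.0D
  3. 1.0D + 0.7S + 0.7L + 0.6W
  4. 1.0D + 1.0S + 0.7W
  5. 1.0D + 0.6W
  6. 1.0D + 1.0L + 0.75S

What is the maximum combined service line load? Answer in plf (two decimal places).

3580.50 plf

1. 0.67(1873) - 1.0(789) = 1254.91 - 789.00 = 465.91
2. 1.0(1873) = 1873.00
3. 1.0(1873) + 0.7(130) + 0.7(1610) + 0.6(789) = 1873.00 + 91.00 + 1127.00 + 473.40 = 3564.40
4. 1.0(1873) + 1.0(130) + 0.7(789) = 1873.00 + 130.00 + 552.30 = 2555.30
5. 1.0(1873) + 0.6(789) = 1873.00 + 473.40 = 2346.40
6. 1.0(1873) + 1.0(1610) + 0.75(130) = 1873.00 + 1610.00 + 97.50 = 3580.50
Maximum is from combination 6.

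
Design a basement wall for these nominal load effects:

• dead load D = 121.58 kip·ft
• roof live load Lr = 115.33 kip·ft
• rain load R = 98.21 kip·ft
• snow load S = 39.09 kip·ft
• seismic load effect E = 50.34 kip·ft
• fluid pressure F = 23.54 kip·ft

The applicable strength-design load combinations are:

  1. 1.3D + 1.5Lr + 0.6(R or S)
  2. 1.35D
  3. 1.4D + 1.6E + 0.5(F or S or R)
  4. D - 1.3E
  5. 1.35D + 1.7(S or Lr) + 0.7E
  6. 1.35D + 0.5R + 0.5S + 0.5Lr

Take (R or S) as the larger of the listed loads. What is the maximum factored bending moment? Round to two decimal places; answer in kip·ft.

(R or S) → R = 98.21 kip·ft; (F or S or R) → R = 98.21 kip·ft; (S or Lr) → Lr = 115.33 kip·ft.
1. 1.3(121.58) + 1.5(115.33) + 0.6(98.21) = 389.98
2. 1.35(121.58) = 164.13
3. 1.4(121.58) + 1.6(50.34) + 0.5(98.21) = 299.86
4. 1.0(121.58) - 1.3(50.34) = 56.14
5. 1.35(121.58) + 1.7(115.33) + 0.7(50.34) = 395.43
6. 1.35(121.58) + 0.5(98.21) + 0.5(39.09) + 0.5(115.33) = 290.45
The controlling combination is 5, giving 395.43 kip·ft.

395.43 kip·ft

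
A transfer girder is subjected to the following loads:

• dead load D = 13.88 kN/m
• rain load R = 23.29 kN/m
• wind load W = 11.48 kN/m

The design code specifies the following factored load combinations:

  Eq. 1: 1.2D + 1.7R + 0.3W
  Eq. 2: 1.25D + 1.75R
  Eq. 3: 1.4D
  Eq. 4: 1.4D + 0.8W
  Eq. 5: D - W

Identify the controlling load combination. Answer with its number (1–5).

Eq. 1: 1.2(13.88) + 1.7(23.29) + 0.3(11.48) = 59.69
Eq. 2: 1.25(13.88) + 1.75(23.29) = 58.11
Eq. 3: 1.4(13.88) = 19.43
Eq. 4: 1.4(13.88) + 0.8(11.48) = 28.62
Eq. 5: 1.0(13.88) - 1.0(11.48) = 2.40
The largest value is 59.69 kN/m from combination 1.

Combination 1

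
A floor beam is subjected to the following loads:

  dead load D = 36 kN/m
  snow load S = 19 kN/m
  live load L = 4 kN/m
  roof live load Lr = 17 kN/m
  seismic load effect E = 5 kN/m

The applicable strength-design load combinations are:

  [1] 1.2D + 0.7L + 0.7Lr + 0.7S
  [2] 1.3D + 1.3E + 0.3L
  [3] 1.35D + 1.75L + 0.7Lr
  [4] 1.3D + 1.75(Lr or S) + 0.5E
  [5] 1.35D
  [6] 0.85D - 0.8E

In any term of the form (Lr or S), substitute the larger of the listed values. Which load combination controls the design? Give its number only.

(Lr or S) → S = 19 kN/m.
[1] 1.2(36) + 0.7(4) + 0.7(17) + 0.7(19) = 43.20 + 2.80 + 11.90 + 13.30 = 71.20
[2] 1.3(36) + 1.3(5) + 0.3(4) = 46.80 + 6.50 + 1.20 = 54.50
[3] 1.35(36) + 1.75(4) + 0.7(17) = 48.60 + 7.00 + 11.90 = 67.50
[4] 1.3(36) + 1.75(19) + 0.5(5) = 46.80 + 33.25 + 2.50 = 82.55
[5] 1.35(36) = 48.60
[6] 0.85(36) - 0.8(5) = 30.60 - 4.00 = 26.60
The largest value is 82.55 kN/m from combination 4.

Combination 4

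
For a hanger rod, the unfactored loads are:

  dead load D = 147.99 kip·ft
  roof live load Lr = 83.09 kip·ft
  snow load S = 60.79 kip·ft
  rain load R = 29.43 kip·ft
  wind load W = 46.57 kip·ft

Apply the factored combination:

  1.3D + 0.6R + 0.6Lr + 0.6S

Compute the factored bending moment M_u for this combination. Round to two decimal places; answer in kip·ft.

296.37 kip·ft

1.3(147.99) + 0.6(29.43) + 0.6(83.09) + 0.6(60.79) = 192.39 + 17.66 + 49.85 + 36.47 = 296.37
M_u = 296.37 kip·ft.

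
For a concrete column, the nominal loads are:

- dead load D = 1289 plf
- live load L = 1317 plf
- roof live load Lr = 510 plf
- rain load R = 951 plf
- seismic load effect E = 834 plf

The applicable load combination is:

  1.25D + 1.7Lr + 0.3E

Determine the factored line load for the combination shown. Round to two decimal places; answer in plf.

1.25(1289) + 1.7(510) + 0.3(834) = 2728.45
w_u = 2728.45 plf.

2728.45 plf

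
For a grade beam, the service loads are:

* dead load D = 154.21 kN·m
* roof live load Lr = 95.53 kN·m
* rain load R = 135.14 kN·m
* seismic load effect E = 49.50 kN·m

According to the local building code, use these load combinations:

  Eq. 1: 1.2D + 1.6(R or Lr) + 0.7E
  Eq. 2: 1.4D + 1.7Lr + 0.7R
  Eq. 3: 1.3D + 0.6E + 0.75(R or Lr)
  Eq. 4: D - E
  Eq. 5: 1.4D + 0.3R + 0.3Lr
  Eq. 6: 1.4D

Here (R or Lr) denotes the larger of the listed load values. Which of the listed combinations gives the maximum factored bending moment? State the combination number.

Combination 2

(R or Lr) → R = 135.14 kN·m.
Eq. 1: 1.2(154.21) + 1.6(135.14) + 0.7(49.50) = 435.93
Eq. 2: 1.4(154.21) + 1.7(95.53) + 0.7(135.14) = 215.89 + 162.40 + 94.60 = 472.89
Eq. 3: 1.3(154.21) + 0.6(49.50) + 0.75(135.14) = 200.47 + 29.70 + 101.36 = 331.53
Eq. 4: 1.0(154.21) - 1.0(49.50) = 154.21 - 49.50 = 104.71
Eq. 5: 1.4(154.21) + 0.3(135.14) + 0.3(95.53) = 285.10
Eq. 6: 1.4(154.21) = 215.89
The largest value is 472.89 kN·m from combination 2.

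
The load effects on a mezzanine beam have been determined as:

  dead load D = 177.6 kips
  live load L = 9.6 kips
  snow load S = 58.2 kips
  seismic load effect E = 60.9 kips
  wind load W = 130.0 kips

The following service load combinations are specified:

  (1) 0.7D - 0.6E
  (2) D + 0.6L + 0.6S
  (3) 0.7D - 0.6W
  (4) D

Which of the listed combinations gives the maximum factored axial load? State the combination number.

(1) 0.7(177.6) - 0.6(60.9) = 124.32 - 36.54 = 87.78
(2) 1.0(177.6) + 0.6(9.6) + 0.6(58.2) = 177.60 + 5.76 + 34.92 = 218.28
(3) 0.7(177.6) - 0.6(130.0) = 124.32 - 78.00 = 46.32
(4) 1.0(177.6) = 177.60
The largest value is 218.28 kips from combination 2.

Combination 2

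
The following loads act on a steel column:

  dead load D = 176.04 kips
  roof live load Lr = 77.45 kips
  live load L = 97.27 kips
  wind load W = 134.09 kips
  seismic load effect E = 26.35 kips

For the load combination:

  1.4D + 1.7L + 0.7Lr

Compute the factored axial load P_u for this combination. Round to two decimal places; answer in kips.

1.4(176.04) + 1.7(97.27) + 0.7(77.45) = 466.03
P_u = 466.03 kips.

466.03 kips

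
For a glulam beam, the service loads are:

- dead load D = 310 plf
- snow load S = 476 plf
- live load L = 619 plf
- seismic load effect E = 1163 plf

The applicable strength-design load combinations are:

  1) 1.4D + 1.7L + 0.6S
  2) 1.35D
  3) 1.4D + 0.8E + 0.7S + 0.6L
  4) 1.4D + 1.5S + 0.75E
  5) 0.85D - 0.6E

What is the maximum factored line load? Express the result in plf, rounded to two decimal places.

2069.00 plf

1) 1.4(310) + 1.7(619) + 0.6(476) = 434.00 + 1052.30 + 285.60 = 1771.90
2) 1.35(310) = 418.50
3) 1.4(310) + 0.8(1163) + 0.7(476) + 0.6(619) = 434.00 + 930.40 + 333.20 + 371.40 = 2069.00
4) 1.4(310) + 1.5(476) + 0.75(1163) = 434.00 + 714.00 + 872.25 = 2020.25
5) 0.85(310) - 0.6(1163) = 263.50 - 697.80 = -434.30
Combination 3 governs: w_u = 2069.00 plf.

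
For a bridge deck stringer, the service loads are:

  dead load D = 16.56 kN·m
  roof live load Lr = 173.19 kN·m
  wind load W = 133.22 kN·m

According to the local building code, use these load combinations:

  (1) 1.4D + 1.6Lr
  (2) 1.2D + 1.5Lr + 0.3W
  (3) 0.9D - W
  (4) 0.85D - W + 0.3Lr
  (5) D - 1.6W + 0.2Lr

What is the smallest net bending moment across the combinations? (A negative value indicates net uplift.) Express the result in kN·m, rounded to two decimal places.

-161.95 kN·m

(1) 1.4(16.56) + 1.6(173.19) = 300.29
(2) 1.2(16.56) + 1.5(173.19) + 0.3(133.22) = 319.62
(3) 0.9(16.56) - 1.0(133.22) = 14.90 - 133.22 = -118.32
(4) 0.85(16.56) - 1.0(133.22) + 0.3(173.19) = -67.19
(5) 1.0(16.56) - 1.6(133.22) + 0.2(173.19) = 16.56 - 213.15 + 34.64 = -161.95
Combination 5 gives the minimum: -161.95 kN·m.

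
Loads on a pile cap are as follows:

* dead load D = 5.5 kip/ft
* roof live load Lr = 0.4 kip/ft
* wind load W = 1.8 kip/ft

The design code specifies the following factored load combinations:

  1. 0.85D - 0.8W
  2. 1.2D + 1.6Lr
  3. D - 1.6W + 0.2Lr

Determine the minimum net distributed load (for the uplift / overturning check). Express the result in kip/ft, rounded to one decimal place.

1. 0.85(5.5) - 0.8(1.8) = 3.2
2. 1.2(5.5) + 1.6(0.4) = 6.6 + 0.6 = 7.2
3. 1.0(5.5) - 1.6(1.8) + 0.2(0.4) = 5.5 - 2.9 + 0.1 = 2.7
Combination 3 gives the minimum: 2.7 kip/ft.

2.7 kip/ft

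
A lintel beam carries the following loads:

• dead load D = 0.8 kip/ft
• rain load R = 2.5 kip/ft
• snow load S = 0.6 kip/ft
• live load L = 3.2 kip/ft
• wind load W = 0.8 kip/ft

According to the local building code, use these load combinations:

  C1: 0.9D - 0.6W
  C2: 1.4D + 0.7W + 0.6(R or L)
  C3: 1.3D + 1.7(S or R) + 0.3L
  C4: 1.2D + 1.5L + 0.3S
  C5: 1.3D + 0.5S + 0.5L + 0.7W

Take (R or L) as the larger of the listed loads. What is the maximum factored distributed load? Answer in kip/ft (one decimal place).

6.3 kip/ft

(R or L) → L = 3.2 kip/ft; (S or R) → R = 2.5 kip/ft.
C1: 0.9(0.8) - 0.6(0.8) = 0.7 - 0.5 = 0.2
C2: 1.4(0.8) + 0.7(0.8) + 0.6(3.2) = 1.1 + 0.6 + 1.9 = 3.6
C3: 1.3(0.8) + 1.7(2.5) + 0.3(3.2) = 1.0 + 4.3 + 1.0 = 6.3
C4: 1.2(0.8) + 1.5(3.2) + 0.3(0.6) = 5.9
C5: 1.3(0.8) + 0.5(0.6) + 0.5(3.2) + 0.7(0.8) = 1.0 + 0.3 + 1.6 + 0.6 = 3.5
Maximum is from combination 3.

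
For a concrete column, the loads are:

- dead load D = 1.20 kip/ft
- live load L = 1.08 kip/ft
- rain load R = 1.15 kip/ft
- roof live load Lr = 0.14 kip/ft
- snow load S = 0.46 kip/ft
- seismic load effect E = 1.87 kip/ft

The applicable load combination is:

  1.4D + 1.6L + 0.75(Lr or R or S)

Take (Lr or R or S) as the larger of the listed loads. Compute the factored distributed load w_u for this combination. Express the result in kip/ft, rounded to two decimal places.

4.27 kip/ft

(Lr or R or S) → R = 1.15 kip/ft.
1.4(1.20) + 1.6(1.08) + 0.75(1.15) = 1.68 + 1.73 + 0.86 = 4.27
w_u = 4.27 kip/ft.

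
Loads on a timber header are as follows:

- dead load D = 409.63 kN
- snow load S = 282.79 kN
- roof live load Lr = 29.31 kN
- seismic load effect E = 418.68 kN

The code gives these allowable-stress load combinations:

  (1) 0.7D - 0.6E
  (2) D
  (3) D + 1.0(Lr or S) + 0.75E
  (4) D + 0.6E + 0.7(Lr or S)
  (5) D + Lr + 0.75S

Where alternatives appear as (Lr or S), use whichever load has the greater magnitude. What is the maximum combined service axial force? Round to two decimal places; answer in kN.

1006.43 kN

(Lr or S) → S = 282.79 kN.
(1) 0.7(409.63) - 0.6(418.68) = 286.74 - 251.21 = 35.53
(2) 1.0(409.63) = 409.63
(3) 1.0(409.63) + 1.0(282.79) + 0.75(418.68) = 409.63 + 282.79 + 314.01 = 1006.43
(4) 1.0(409.63) + 0.6(418.68) + 0.7(282.79) = 409.63 + 251.21 + 197.95 = 858.79
(5) 1.0(409.63) + 1.0(29.31) + 0.75(282.79) = 409.63 + 29.31 + 212.09 = 651.03
Combination 3 governs: N = 1006.43 kN.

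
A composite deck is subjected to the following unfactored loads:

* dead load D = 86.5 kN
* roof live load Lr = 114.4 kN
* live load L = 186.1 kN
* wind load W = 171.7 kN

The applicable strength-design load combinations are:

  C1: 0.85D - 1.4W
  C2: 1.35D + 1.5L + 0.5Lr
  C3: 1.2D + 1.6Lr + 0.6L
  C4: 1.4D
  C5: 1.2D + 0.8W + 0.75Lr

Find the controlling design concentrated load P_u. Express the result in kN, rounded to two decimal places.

453.13 kN

C1: 0.85(86.5) - 1.4(171.7) = -166.86
C2: 1.35(86.5) + 1.5(186.1) + 0.5(114.4) = 116.78 + 279.15 + 57.20 = 453.13
C3: 1.2(86.5) + 1.6(114.4) + 0.6(186.1) = 103.80 + 183.04 + 111.66 = 398.50
C4: 1.4(86.5) = 121.10
C5: 1.2(86.5) + 0.8(171.7) + 0.75(114.4) = 103.80 + 137.36 + 85.80 = 326.96
Combination 2 governs: P_u = 453.13 kN.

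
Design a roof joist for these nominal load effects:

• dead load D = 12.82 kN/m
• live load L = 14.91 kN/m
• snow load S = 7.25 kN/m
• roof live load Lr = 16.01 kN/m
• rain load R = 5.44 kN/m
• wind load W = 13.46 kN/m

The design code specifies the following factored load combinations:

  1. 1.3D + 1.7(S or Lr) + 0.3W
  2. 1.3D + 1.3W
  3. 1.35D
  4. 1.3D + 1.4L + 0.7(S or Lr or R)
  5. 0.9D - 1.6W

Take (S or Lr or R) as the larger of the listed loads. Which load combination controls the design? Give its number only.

(S or Lr) → Lr = 16.01 kN/m; (S or Lr or R) → Lr = 16.01 kN/m.
1. 1.3(12.82) + 1.7(16.01) + 0.3(13.46) = 47.92
2. 1.3(12.82) + 1.3(13.46) = 34.16
3. 1.35(12.82) = 17.31
4. 1.3(12.82) + 1.4(14.91) + 0.7(16.01) = 16.67 + 20.87 + 11.21 = 48.75
5. 0.9(12.82) - 1.6(13.46) = 11.54 - 21.54 = -10.00
The largest value is 48.75 kN/m from combination 4.

Combination 4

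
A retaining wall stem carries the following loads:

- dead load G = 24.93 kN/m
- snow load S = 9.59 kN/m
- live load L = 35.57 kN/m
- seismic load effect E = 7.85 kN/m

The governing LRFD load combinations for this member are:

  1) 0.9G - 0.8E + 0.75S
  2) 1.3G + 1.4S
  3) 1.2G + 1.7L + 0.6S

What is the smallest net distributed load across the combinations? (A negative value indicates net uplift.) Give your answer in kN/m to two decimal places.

1) 0.9(24.93) - 0.8(7.85) + 0.75(9.59) = 22.44 - 6.28 + 7.19 = 23.35
2) 1.3(24.93) + 1.4(9.59) = 32.41 + 13.43 = 45.84
3) 1.2(24.93) + 1.7(35.57) + 0.6(9.59) = 29.92 + 60.47 + 5.75 = 96.14
Combination 1 gives the minimum: 23.35 kN/m.

23.35 kN/m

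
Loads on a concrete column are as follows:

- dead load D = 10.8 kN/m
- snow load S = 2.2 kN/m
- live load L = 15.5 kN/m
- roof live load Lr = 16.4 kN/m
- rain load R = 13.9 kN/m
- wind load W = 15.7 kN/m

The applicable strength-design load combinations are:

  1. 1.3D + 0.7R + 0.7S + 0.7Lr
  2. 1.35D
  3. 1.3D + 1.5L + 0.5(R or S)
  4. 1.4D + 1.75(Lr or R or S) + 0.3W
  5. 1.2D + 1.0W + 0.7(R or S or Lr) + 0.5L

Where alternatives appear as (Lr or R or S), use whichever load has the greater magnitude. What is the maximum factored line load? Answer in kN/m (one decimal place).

(R or S) → R = 13.9 kN/m; (Lr or R or S) → Lr = 16.4 kN/m; (R or S or Lr) → Lr = 16.4 kN/m.
1. 1.3(10.8) + 0.7(13.9) + 0.7(2.2) + 0.7(16.4) = 36.8
2. 1.35(10.8) = 14.6
3. 1.3(10.8) + 1.5(15.5) + 0.5(13.9) = 44.2
4. 1.4(10.8) + 1.75(16.4) + 0.3(15.7) = 15.1 + 28.7 + 4.7 = 48.5
5. 1.2(10.8) + 1.0(15.7) + 0.7(16.4) + 0.5(15.5) = 47.9
Maximum is from combination 4.

48.5 kN/m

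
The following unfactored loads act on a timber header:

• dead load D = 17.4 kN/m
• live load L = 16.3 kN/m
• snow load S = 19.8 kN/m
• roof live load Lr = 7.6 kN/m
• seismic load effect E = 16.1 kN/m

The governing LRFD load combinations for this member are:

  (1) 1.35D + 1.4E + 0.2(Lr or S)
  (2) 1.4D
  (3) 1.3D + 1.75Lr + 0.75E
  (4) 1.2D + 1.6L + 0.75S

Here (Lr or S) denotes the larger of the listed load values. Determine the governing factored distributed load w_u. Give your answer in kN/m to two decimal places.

(Lr or S) → S = 19.8 kN/m.
(1) 1.35(17.4) + 1.4(16.1) + 0.2(19.8) = 49.99
(2) 1.4(17.4) = 24.36
(3) 1.3(17.4) + 1.75(7.6) + 0.75(16.1) = 48.00
(4) 1.2(17.4) + 1.6(16.3) + 0.75(19.8) = 61.81
Maximum is from combination 4.

61.81 kN/m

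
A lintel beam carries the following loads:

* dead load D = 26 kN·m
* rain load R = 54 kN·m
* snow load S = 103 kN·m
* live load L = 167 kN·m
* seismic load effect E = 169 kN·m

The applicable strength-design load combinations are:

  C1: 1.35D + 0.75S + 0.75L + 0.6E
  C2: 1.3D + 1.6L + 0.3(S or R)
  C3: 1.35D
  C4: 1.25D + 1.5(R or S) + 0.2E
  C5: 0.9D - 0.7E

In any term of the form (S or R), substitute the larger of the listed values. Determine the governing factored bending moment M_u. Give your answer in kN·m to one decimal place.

339.0 kN·m

(S or R) → S = 103 kN·m; (R or S) → S = 103 kN·m.
C1: 1.35(26) + 0.75(103) + 0.75(167) + 0.6(169) = 339.0
C2: 1.3(26) + 1.6(167) + 0.3(103) = 33.8 + 267.2 + 30.9 = 331.9
C3: 1.35(26) = 35.1
C4: 1.25(26) + 1.5(103) + 0.2(169) = 32.5 + 154.5 + 33.8 = 220.8
C5: 0.9(26) - 0.7(169) = 23.4 - 118.3 = -94.9
The controlling combination is 1, giving 339.0 kN·m.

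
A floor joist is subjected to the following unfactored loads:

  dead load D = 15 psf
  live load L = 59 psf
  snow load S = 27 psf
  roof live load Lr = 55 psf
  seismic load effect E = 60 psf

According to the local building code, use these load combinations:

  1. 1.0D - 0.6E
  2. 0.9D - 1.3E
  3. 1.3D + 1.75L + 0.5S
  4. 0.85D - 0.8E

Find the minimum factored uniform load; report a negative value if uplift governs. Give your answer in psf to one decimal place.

-64.5 psf

1. 1.0(15) - 0.6(60) = 15.0 - 36.0 = -21.0
2. 0.9(15) - 1.3(60) = 13.5 - 78.0 = -64.5
3. 1.3(15) + 1.75(59) + 0.5(27) = 19.5 + 103.3 + 13.5 = 136.3
4. 0.85(15) - 0.8(60) = -35.3
Combination 2 gives the minimum: -64.5 psf.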